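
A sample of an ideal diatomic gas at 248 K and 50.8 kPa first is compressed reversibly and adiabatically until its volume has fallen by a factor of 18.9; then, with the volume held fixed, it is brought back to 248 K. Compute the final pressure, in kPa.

P₃ ≈ 960 kPa

For a diatomic ideal gas γ = 7/5.
Adiabatic step (PV^γ = const): P₂ = 50.8×18.9^(7/5) = 3111 kPa; T₂ = 248×18.9^(2/5) = 803.6 K.
Isochoric: P₃ = P₂(T₃/T₂) = 3111 × (248/803.6) = 960.1 kPa.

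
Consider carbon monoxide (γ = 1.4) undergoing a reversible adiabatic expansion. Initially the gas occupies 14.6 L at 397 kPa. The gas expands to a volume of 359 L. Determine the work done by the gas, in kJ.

W ≈ 10.5 kJ

P₂ = P₁(V₁/V₂)^γ = 397×(14.6/359)^(1.4) = 4.485 kPa.
For a reversible adiabat, W_by_gas = (P₁V₁ − P₂V₂)/(γ−1).
W_by = (397000×0.0146 − 4485×0.359) / (0.4) = 10470 J.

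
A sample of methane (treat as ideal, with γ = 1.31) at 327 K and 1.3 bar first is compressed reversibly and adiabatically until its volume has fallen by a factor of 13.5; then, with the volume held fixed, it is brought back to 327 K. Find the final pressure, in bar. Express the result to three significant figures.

Adiabatic step (PV^γ = const): P₂ = 1.3×13.5^(1.31) = 39.33 bar; T₂ = 327×13.5^(0.31) = 732.7 K.
Isochoric: P₃ = P₂(T₃/T₂) = 39.33 × (327/732.7) = 17.55 bar.

P₃ ≈ 17.6 bar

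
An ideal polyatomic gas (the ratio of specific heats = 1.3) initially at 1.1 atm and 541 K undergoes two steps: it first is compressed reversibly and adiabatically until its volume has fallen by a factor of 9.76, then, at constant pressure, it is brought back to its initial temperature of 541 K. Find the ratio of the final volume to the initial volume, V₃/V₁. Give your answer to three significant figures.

Adiabatic step: V₂/V₁ = 0.1025; T₂ = T₁·9.76^(0.3) = 1072 K.
Isobaric step: V₃/V₂ = T₃/T₂ = 541/1072.
V₃/V₁ = (V₂/V₁)(V₃/V₂) = 0.1025 × (541/1072) = 0.05173.

V₃/V₁ ≈ 0.0517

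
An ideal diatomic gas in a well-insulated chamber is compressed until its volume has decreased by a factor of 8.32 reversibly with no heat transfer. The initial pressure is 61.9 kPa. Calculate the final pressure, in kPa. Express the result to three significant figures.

Since PV^γ is constant along a reversible adiabat, P₂ = P₁ (V₁/V₂)^γ.
For a diatomic ideal gas γ = 7/5.
P₂ = 61.9 × 8.32^(7/5) = 1202 kPa.

P₂ ≈ 1200 kPa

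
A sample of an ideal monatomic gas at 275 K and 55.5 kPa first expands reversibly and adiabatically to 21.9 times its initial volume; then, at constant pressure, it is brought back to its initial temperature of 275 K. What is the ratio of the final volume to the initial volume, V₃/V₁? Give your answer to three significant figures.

V₃/V₁ ≈ 171

For a monatomic ideal gas γ = 5/3.
Adiabatic step: V₂/V₁ = 21.9; T₂ = T₁·(1/21.9)^(2/3) = 35.13 K.
Isobaric step: V₃/V₂ = T₃/T₂ = 275/35.13.
V₃/V₁ = (V₂/V₁)(V₃/V₂) = 21.9 × (275/35.13) = 171.4.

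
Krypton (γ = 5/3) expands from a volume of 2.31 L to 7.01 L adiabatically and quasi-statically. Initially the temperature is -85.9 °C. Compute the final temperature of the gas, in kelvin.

Adiabatic: T₁V₁^(γ−1) = T₂V₂^(γ−1) ⇒ T₂ = T₁ (V₁/V₂)^(γ−1).
T₁ = -85.9 °C = 187.2 K.
T₂ = 187.2 × (2.31/7.01)^(2/3) = 89.33 K.

T₂ ≈ 89.3 K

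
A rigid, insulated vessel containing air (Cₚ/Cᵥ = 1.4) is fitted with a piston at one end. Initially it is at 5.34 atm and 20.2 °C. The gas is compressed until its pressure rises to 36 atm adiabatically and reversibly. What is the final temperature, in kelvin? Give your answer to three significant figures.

Adiabatic: T₂/T₁ = (P₂/P₁)^((γ−1)/γ).
T₁ = 20.2 °C = 293.3 K.
T₂ = 293.3 × (36/5.34)^(0.286) = 506 K.

T₂ ≈ 506 K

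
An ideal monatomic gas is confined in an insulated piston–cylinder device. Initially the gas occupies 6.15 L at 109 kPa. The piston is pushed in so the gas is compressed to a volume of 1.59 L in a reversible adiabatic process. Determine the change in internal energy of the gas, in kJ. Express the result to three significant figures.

ΔU ≈ 1.47 kJ

γ = 5/3 for a monatomic ideal gas.
P₂ = P₁(V₁/V₂)^γ = 109×(6.15/1.59)^(5/3) = 1039 kPa.
For a reversible adiabat, W_by_gas = (P₁V₁ − P₂V₂)/(γ−1).
W_by = (109000×0.00615 − 1.039×10^6×0.00159) / (2/3) = -1472 J.
Q = 0 ⇒ ΔU = −W_by = 1472 J.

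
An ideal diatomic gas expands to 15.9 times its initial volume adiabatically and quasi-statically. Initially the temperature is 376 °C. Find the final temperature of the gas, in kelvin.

T₂ ≈ 215 K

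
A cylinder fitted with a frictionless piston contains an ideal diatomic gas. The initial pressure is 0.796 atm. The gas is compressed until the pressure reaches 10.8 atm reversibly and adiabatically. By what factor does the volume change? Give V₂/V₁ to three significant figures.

V₂/V₁ ≈ 0.155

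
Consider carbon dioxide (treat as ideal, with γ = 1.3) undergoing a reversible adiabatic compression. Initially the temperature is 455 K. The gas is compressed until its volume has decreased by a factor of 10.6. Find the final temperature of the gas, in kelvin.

T₂ ≈ 924 K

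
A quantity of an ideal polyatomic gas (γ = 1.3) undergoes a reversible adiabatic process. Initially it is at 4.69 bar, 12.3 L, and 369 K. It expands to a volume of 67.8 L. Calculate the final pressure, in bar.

Since PV^γ is constant along a reversible adiabat, P₂ = P₁ (V₁/V₂)^γ.
P₂ = 4.69 × (12.3/67.8)^(1.3) = 0.5099 bar.

P₂ ≈ 0.510 bar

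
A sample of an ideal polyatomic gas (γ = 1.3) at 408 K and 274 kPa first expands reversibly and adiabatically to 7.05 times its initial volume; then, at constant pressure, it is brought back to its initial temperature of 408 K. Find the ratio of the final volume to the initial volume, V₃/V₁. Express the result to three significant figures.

V₃/V₁ ≈ 12.7

Adiabatic step: V₂/V₁ = 7.05; T₂ = T₁·(1/7.05)^(0.3) = 227.1 K.
Isobaric step: V₃/V₂ = T₃/T₂ = 408/227.1.
V₃/V₁ = (V₂/V₁)(V₃/V₂) = 7.05 × (408/227.1) = 12.67.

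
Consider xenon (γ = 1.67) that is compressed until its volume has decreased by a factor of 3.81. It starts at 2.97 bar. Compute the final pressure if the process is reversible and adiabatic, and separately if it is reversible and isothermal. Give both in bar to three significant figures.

Isothermal: P₂ = P₁(V₁/V₂) = 2.97×3.81 = 11.32 bar.
Adiabatic: P₂ = P₁(V₁/V₂)^γ = 2.97×3.81^(1.67) = 27.73 bar.

adiabatic: 27.7 bar; isothermal: 11.3 bar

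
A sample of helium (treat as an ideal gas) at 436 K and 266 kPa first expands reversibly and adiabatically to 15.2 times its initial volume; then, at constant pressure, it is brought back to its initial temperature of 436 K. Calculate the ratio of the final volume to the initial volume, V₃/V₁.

For a monatomic ideal gas γ = 5/3.
Adiabatic step: V₂/V₁ = 15.2; T₂ = T₁·(1/15.2)^(2/3) = 71.05 K.
Isobaric step: V₃/V₂ = T₃/T₂ = 436/71.05.
V₃/V₁ = (V₂/V₁)(V₃/V₂) = 15.2 × (436/71.05) = 93.27.

V₃/V₁ ≈ 93.3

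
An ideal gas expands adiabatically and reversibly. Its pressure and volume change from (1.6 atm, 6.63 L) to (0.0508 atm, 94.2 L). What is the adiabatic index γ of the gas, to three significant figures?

PV^γ = const ⇒ γ = ln(P₂/P₁) / ln(V₁/V₂).
γ = ln(0.0508/1.6) / ln(6.63/94.2) = 1.3.

γ ≈ 1.30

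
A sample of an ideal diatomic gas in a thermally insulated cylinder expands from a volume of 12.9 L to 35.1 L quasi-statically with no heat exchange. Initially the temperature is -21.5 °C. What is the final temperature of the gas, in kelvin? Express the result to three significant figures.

For a reversible adiabat TV^(γ−1) is constant, so T₂ = T₁ (V₁/V₂)^(γ−1).
For a diatomic ideal gas γ = 7/5, so γ−1 = 2/5.
T₁ = -21.5 °C = 251.6 K.
T₂ = 251.6 × (12.9/35.1)^(2/5) = 168.6 K.

T₂ ≈ 169 K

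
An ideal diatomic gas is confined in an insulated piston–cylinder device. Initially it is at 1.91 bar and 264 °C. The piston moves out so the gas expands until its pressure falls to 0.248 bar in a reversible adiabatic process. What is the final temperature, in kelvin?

T₂ ≈ 300 K

Along an adiabat T P^((1−γ)/γ) is constant, so T₂ = T₁ (P₂/P₁)^((γ−1)/γ).
For a diatomic ideal gas γ = 7/5, so (γ−1)/γ = 2/7.
T₁ = 264 °C = 537.1 K.
T₂ = 537.1 × (0.248/1.91)^(2/7) = 299.8 K.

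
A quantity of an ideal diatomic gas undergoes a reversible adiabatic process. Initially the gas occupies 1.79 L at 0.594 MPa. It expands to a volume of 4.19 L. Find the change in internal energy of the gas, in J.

ΔU ≈ -767 J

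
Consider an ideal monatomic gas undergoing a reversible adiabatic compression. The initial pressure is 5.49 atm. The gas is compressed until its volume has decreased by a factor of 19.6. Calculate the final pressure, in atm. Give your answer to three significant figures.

Since PV^γ is constant along a reversible adiabat, P₂ = P₁ (V₁/V₂)^γ.
For a monatomic ideal gas γ = 5/3.
P₂ = 5.49 × 19.6^(5/3) = 782.2 atm.

P₂ ≈ 782 atm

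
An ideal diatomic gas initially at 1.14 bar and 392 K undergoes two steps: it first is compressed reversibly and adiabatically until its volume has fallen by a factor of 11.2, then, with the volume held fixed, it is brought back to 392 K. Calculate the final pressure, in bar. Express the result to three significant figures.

For a diatomic ideal gas γ = 7/5.
Adiabatic step (PV^γ = const): P₂ = 1.14×11.2^(7/5) = 33.56 bar; T₂ = 392×11.2^(2/5) = 1030 K.
Isochoric: P₃ = P₂(T₃/T₂) = 33.56 × (392/1030) = 12.77 bar.

P₃ ≈ 12.8 bar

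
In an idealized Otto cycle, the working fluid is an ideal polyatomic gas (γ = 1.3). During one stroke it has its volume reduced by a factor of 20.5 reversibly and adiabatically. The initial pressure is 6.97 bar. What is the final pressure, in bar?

Since PV^γ is constant along a reversible adiabat, P₂ = P₁ (V₁/V₂)^γ.
P₂ = 6.97 × 20.5^(1.3) = 353.6 bar.

P₂ ≈ 354 bar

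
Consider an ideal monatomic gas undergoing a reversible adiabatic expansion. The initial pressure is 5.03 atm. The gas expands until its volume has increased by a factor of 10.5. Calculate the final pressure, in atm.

P₂ ≈ 0.0999 atm

Adiabatic: P₁V₁^γ = P₂V₂^γ ⇒ P₂ = P₁ (V₁/V₂)^γ.
For a monatomic ideal gas γ = 5/3.
P₂ = 5.03 × (1/10.5)^(5/3) = 0.0999 atm.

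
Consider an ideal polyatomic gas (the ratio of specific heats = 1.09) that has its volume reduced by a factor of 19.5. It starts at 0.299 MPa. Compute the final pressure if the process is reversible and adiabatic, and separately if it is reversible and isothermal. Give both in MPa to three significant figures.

Isothermal: P₂ = P₁(V₁/V₂) = 0.299×19.5 = 5.83 MPa.
Adiabatic: P₂ = P₁(V₁/V₂)^γ = 0.299×19.5^(1.09) = 7.617 MPa.

adiabatic: 7.62 MPa; isothermal: 5.83 MPa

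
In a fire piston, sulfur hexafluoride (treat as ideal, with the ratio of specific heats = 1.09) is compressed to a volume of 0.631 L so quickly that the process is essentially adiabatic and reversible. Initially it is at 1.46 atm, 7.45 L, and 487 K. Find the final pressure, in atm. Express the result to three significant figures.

Since PV^γ is constant along a reversible adiabat, P₂ = P₁ (V₁/V₂)^γ.
P₂ = 1.46 × (7.45/0.631)^(1.09) = 21.53 atm.

P₂ ≈ 21.5 atm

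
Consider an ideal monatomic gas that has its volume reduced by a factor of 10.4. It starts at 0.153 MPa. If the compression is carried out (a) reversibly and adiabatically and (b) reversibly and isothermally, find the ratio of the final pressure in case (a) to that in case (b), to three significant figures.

For a monatomic ideal gas γ = 5/3.
Isothermal: P_b = P₁(V₁/V₂) = 0.153×10.4.
Adiabatic: P_a = P₁(V₁/V₂)^γ = 0.153×10.4^(5/3).
P_a/P_b = (V₁/V₂)^(γ−1) = 10.4^(2/3) = 4.765.

P_adiabatic / P_isothermal ≈ 4.76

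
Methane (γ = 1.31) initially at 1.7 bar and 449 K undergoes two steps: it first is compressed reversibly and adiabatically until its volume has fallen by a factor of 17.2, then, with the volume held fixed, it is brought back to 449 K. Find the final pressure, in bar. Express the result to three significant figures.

P₃ ≈ 29.2 bar

Adiabatic step (PV^γ = const): P₂ = 1.7×17.2^(1.31) = 70.63 bar; T₂ = 449×17.2^(0.31) = 1085 K.
Isochoric: P₃ = P₂(T₃/T₂) = 70.63 × (449/1085) = 29.24 bar.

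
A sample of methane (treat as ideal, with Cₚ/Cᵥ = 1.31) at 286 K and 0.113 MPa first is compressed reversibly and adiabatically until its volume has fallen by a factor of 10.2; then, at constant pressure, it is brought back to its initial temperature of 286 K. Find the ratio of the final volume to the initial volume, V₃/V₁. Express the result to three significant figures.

V₃/V₁ ≈ 0.0477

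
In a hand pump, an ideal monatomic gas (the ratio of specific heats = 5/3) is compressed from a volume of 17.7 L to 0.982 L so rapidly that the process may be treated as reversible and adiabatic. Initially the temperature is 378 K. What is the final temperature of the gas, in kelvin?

For a reversible adiabat TV^(γ−1) is constant, so T₂ = T₁ (V₁/V₂)^(γ−1).
T₂ = 378 × (17.7/0.982)^(2/3) = 2599 K.

T₂ ≈ 2600 K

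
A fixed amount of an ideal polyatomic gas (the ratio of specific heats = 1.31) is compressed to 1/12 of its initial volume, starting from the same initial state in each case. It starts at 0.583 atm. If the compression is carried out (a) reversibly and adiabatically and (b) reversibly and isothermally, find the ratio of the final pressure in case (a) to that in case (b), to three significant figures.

P_adiabatic / P_isothermal ≈ 2.16

Isothermal: P_b = P₁(V₁/V₂) = 0.583×12.
Adiabatic: P_a = P₁(V₁/V₂)^γ = 0.583×12^(1.31).
P_a/P_b = (V₁/V₂)^(γ−1) = 12^(0.31) = 2.16.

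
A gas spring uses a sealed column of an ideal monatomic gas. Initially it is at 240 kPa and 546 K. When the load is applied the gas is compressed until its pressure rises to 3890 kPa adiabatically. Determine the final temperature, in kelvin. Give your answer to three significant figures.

T₂ ≈ 1660 K

Adiabatic: T₂/T₁ = (P₂/P₁)^((γ−1)/γ).
For a monatomic ideal gas γ = 5/3, so (γ−1)/γ = 2/5.
T₂ = 546 × (3890/240)^(2/5) = 1664 K.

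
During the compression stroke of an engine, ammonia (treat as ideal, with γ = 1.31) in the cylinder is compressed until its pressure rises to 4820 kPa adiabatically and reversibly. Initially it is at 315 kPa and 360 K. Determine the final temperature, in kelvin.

Adiabatic: T₂/T₁ = (P₂/P₁)^((γ−1)/γ).
T₂ = 360 × (4820/315)^(0.237) = 686.5 K.

T₂ ≈ 687 K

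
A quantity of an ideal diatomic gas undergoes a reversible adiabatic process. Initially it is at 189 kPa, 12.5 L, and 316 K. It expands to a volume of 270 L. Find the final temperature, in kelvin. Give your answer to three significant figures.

T₂ ≈ 92.4 K

Adiabatic: T₁V₁^(γ−1) = T₂V₂^(γ−1) ⇒ T₂ = T₁ (V₁/V₂)^(γ−1).
γ = 7/5 for a diatomic ideal gas.
T₂ = 316 × (12.5/270)^(2/5) = 92.45 K.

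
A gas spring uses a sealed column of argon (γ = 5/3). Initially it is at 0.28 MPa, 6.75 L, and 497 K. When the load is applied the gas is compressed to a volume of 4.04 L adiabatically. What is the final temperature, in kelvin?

Adiabatic: T₁V₁^(γ−1) = T₂V₂^(γ−1) ⇒ T₂ = T₁ (V₁/V₂)^(γ−1).
T₂ = 497 × (6.75/4.04)^(2/3) = 699.8 K.

T₂ ≈ 700 K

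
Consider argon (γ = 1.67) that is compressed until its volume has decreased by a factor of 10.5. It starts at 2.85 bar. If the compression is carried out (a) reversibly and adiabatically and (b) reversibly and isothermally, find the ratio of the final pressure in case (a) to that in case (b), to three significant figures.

Isothermal: P_b = P₁(V₁/V₂) = 2.85×10.5.
Adiabatic: P_a = P₁(V₁/V₂)^γ = 2.85×10.5^(1.67).
P_a/P_b = (V₁/V₂)^(γ−1) = 10.5^(0.67) = 4.833.

P_adiabatic / P_isothermal ≈ 4.83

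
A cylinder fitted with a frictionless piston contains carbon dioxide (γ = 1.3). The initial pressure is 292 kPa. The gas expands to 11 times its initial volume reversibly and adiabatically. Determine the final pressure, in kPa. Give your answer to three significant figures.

P₂ ≈ 12.9 kPa

Adiabatic: P₁V₁^γ = P₂V₂^γ ⇒ P₂ = P₁ (V₁/V₂)^γ.
P₂ = 292 × (1/11)^(1.3) = 12.93 kPa.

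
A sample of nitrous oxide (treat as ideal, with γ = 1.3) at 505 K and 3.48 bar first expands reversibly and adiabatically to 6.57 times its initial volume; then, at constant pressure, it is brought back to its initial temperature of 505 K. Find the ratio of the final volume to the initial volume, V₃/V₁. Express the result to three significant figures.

V₃/V₁ ≈ 11.6

Adiabatic step: V₂/V₁ = 6.57; T₂ = T₁·(1/6.57)^(0.3) = 287.1 K.
Isobaric step: V₃/V₂ = T₃/T₂ = 505/287.1.
V₃/V₁ = (V₂/V₁)(V₃/V₂) = 6.57 × (505/287.1) = 11.56.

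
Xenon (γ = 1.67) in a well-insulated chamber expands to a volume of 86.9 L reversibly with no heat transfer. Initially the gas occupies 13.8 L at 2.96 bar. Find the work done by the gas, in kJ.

P₂ = P₁(V₁/V₂)^γ = 2.96×(13.8/86.9)^(1.67) = 0.137 bar.
For a reversible adiabat, W_by_gas = (P₁V₁ − P₂V₂)/(γ−1).
W_by = (296000×0.0138 − 13700×0.0869) / (0.67) = 4320 J.

W ≈ 4.32 kJ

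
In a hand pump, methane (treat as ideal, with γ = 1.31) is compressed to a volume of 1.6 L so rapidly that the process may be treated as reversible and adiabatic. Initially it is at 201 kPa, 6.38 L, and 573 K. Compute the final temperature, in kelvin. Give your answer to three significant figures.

T₂ ≈ 880 K

Adiabatic: T₁V₁^(γ−1) = T₂V₂^(γ−1) ⇒ T₂ = T₁ (V₁/V₂)^(γ−1).
T₂ = 573 × (6.38/1.6)^(0.31) = 879.8 K.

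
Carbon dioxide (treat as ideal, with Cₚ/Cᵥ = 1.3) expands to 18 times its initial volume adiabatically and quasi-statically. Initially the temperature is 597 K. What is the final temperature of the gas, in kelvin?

Adiabatic: T₁V₁^(γ−1) = T₂V₂^(γ−1) ⇒ T₂ = T₁ (V₁/V₂)^(γ−1).
T₂ = 597 × (1/18)^(0.3) = 250.8 K.

T₂ ≈ 251 K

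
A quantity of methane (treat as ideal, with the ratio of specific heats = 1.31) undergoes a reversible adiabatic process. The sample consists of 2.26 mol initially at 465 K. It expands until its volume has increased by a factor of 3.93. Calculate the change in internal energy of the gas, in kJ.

ΔU ≈ -9.75 kJ

Adiabatic: T₁V₁^(γ−1) = T₂V₂^(γ−1) ⇒ T₂ = T₁ (V₁/V₂)^(γ−1).
T₂ = 465 × (1/3.93)^(0.31) = 304.2 K.
Q = 0, so ΔU = W_on_gas = nCᵥΔT with Cᵥ = R/(γ−1) = 26.82 J/(mol·K).
ΔU = 2.26 × 26.82 × (304.2 − 465) = -9745 J.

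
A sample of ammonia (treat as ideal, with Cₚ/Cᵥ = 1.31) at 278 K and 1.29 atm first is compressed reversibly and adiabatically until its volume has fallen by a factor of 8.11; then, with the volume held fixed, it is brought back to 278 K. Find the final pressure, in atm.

P₃ ≈ 10.5 atm

Adiabatic step (PV^γ = const): P₂ = 1.29×8.11^(1.31) = 20.02 atm; T₂ = 278×8.11^(0.31) = 531.9 K.
Isochoric: P₃ = P₂(T₃/T₂) = 20.02 × (278/531.9) = 10.46 atm.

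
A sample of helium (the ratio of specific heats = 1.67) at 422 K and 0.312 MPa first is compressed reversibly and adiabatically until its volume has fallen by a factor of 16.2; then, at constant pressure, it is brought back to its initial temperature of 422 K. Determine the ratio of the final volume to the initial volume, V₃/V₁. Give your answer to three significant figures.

V₃/V₁ ≈ 0.00955

Adiabatic step: V₂/V₁ = 0.06173; T₂ = T₁·16.2^(0.67) = 2727 K.
Isobaric step: V₃/V₂ = T₃/T₂ = 422/2727.
V₃/V₁ = (V₂/V₁)(V₃/V₂) = 0.06173 × (422/2727) = 0.009552.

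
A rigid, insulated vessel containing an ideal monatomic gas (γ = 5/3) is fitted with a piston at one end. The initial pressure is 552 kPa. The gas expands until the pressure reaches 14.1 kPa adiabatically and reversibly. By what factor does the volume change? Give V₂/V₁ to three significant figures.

V₂/V₁ ≈ 9.03

From PV^γ = const, V₂/V₁ = (P₁/P₂)^(1/γ).
V₂/V₁ = (552/14.1)^(3/5) = 9.029.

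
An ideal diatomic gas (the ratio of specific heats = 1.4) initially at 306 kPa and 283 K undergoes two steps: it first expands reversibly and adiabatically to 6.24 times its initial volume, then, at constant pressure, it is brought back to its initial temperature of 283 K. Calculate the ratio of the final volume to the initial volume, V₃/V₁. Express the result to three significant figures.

V₃/V₁ ≈ 13.0

Adiabatic step: V₂/V₁ = 6.24; T₂ = T₁·(1/6.24)^(0.4) = 136.1 K.
Isobaric step: V₃/V₂ = T₃/T₂ = 283/136.1.
V₃/V₁ = (V₂/V₁)(V₃/V₂) = 6.24 × (283/136.1) = 12.98.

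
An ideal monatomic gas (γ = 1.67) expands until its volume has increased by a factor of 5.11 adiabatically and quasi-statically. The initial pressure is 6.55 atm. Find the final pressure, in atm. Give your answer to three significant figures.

P₂ ≈ 0.430 atm

Since PV^γ is constant along a reversible adiabat, P₂ = P₁ (V₁/V₂)^γ.
P₂ = 6.55 × (1/5.11)^(1.67) = 0.4297 atm.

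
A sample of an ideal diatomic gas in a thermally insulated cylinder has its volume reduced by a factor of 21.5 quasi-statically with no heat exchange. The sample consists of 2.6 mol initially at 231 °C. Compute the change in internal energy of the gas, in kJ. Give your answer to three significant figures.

Adiabatic: T₁V₁^(γ−1) = T₂V₂^(γ−1) ⇒ T₂ = T₁ (V₁/V₂)^(γ−1).
γ = 7/5 for a diatomic ideal gas, so γ−1 = 2/5.
T₁ = 231 °C = 504.1 K.
T₂ = 504.1 × 21.5^(2/5) = 1720 K.
Q = 0, so ΔU = W_on_gas = nCᵥΔT with Cᵥ = R/(γ−1) = 20.79 J/(mol·K).
ΔU = 2.6 × 20.79 × (1720 − 504.1) = 65710 J.

ΔU ≈ 65.7 kJ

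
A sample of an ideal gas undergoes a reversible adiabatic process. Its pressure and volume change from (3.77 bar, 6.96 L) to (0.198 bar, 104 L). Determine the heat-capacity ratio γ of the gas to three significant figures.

PV^γ = const ⇒ γ = ln(P₂/P₁) / ln(V₁/V₂).
γ = ln(0.198/3.77) / ln(6.96/104) = 1.09.

γ ≈ 1.09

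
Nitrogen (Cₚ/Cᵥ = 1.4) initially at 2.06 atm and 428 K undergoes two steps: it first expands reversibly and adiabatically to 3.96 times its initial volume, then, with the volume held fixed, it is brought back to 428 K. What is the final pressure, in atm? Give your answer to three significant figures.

P₃ ≈ 0.520 atm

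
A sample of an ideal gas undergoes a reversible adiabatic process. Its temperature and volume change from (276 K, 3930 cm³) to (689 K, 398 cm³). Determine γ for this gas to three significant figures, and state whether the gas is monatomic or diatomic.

γ ≈ 1.40; diatomic

TV^(γ−1) = const ⇒ γ − 1 = ln(T₂/T₁) / ln(V₁/V₂).
γ = 1 + ln(689/276) / ln(3930/398) = 1.4.
γ ≈ 1.40 is close to 7/5, so the gas is diatomic.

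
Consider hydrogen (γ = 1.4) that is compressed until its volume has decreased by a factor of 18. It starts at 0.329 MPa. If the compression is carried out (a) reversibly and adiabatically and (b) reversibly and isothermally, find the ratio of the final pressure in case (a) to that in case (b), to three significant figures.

P_adiabatic / P_isothermal ≈ 3.18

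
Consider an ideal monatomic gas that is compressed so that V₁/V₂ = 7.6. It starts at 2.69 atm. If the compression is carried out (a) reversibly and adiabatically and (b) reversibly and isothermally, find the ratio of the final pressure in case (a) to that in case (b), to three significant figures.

P_adiabatic / P_isothermal ≈ 3.87

For a monatomic ideal gas γ = 5/3.
Isothermal: P_b = P₁(V₁/V₂) = 2.69×7.6.
Adiabatic: P_a = P₁(V₁/V₂)^γ = 2.69×7.6^(5/3).
P_a/P_b = (V₁/V₂)^(γ−1) = 7.6^(2/3) = 3.866.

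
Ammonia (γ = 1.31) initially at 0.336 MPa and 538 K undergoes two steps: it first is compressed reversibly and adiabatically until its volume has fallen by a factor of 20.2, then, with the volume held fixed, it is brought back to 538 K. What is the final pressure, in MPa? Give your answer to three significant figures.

Adiabatic step (PV^γ = const): P₂ = 0.336×20.2^(1.31) = 17.23 MPa; T₂ = 538×20.2^(0.31) = 1366 K.
Isochoric: P₃ = P₂(T₃/T₂) = 17.23 × (538/1366) = 6.787 MPa.

P₃ ≈ 6.79 MPa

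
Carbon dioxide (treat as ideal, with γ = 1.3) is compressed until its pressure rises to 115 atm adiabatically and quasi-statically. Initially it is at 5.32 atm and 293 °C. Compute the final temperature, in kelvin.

T₂ ≈ 1150 K

Adiabatic: T₂/T₁ = (P₂/P₁)^((γ−1)/γ).
T₁ = 293 °C = 566.1 K.
T₂ = 566.1 × (115/5.32)^(0.231) = 1151 K.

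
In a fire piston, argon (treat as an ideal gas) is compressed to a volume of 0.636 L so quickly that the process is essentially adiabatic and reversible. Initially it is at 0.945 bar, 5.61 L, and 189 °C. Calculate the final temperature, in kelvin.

T₂ ≈ 1970 K

For a reversible adiabat TV^(γ−1) is constant, so T₂ = T₁ (V₁/V₂)^(γ−1).
γ = 5/3 for a monatomic ideal gas.
T₁ = 189 °C = 462.1 K.
T₂ = 462.1 × (5.61/0.636)^(2/3) = 1973 K.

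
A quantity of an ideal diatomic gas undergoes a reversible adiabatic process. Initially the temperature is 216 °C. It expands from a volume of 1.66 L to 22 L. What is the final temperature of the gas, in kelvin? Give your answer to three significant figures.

For a reversible adiabat TV^(γ−1) is constant, so T₂ = T₁ (V₁/V₂)^(γ−1).
For a diatomic ideal gas γ = 7/5, so γ−1 = 2/5.
T₁ = 216 °C = 489.1 K.
T₂ = 489.1 × (1.66/22)^(2/5) = 174 K.

T₂ ≈ 174 K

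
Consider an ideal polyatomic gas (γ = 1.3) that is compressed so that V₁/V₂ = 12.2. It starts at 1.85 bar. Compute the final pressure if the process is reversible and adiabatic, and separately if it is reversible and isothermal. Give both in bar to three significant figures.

adiabatic: 47.8 bar; isothermal: 22.6 bar

Isothermal: P₂ = P₁(V₁/V₂) = 1.85×12.2 = 22.57 bar.
Adiabatic: P₂ = P₁(V₁/V₂)^γ = 1.85×12.2^(1.3) = 47.8 bar.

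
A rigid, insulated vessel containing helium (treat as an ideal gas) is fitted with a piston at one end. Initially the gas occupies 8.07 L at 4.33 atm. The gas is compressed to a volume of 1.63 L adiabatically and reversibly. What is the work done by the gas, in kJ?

W ≈ -10.1 kJ

γ = 5/3 for a monatomic ideal gas.
P₂ = P₁(V₁/V₂)^γ = 4.33×(8.07/1.63)^(5/3) = 62.27 atm.
For a reversible adiabat, W_by_gas = (P₁V₁ − P₂V₂)/(γ−1).
W_by = (438700×0.00807 − 6.31×10^6×0.00163) / (2/3) = -10120 J.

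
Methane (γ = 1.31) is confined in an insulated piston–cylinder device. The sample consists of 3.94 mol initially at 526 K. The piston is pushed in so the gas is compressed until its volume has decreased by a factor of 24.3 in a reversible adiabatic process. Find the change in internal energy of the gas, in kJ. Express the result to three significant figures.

ΔU ≈ 93.9 kJ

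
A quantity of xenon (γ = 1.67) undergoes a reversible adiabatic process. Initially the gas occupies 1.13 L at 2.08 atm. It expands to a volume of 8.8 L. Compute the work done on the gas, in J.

P₂ = P₁(V₁/V₂)^γ = 2.08×(1.13/8.8)^(1.67) = 0.06752 atm.
For a reversible adiabat, W_by_gas = (P₁V₁ − P₂V₂)/(γ−1).
W_by = (210800×0.00113 − 6841×0.0088) / (0.67) = 265.6 J.
W_on_gas = −W_by = -265.6 J.

W ≈ -266 J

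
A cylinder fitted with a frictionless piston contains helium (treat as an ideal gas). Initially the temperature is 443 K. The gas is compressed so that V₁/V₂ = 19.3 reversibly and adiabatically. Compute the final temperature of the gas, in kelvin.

Adiabatic: T₁V₁^(γ−1) = T₂V₂^(γ−1) ⇒ T₂ = T₁ (V₁/V₂)^(γ−1).
For a monatomic ideal gas γ = 5/3, so γ−1 = 2/3.
T₂ = 443 × 19.3^(2/3) = 3187 K.

T₂ ≈ 3190 K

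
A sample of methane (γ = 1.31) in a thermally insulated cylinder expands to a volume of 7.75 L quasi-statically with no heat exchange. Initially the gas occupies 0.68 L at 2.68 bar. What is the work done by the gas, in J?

W ≈ 311 J

P₂ = P₁(V₁/V₂)^γ = 2.68×(0.68/7.75)^(1.31) = 0.1106 bar.
For a reversible adiabat, W_by_gas = (P₁V₁ − P₂V₂)/(γ−1).
W_by = (268000×0.00068 − 11060×0.00775) / (0.31) = 311.4 J.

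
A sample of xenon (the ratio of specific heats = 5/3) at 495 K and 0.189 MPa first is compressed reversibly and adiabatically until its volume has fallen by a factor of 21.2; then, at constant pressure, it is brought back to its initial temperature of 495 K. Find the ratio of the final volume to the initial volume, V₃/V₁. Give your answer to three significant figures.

V₃/V₁ ≈ 0.00616

Adiabatic step: V₂/V₁ = 0.04717; T₂ = T₁·21.2^(2/3) = 3792 K.
Isobaric step: V₃/V₂ = T₃/T₂ = 495/3792.
V₃/V₁ = (V₂/V₁)(V₃/V₂) = 0.04717 × (495/3792) = 0.006158.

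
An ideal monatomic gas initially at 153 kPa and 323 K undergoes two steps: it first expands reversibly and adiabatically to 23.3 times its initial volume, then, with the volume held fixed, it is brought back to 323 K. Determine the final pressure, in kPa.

P₃ ≈ 6.57 kPa

For a monatomic ideal gas γ = 5/3.
Adiabatic step (PV^γ = const): P₂ = 153×(1/23.3)^(5/3) = 0.8049 kPa; T₂ = 323×(1/23.3)^(2/3) = 39.59 K.
Isochoric: P₃ = P₂(T₃/T₂) = 0.8049 × (323/39.59) = 6.567 kPa.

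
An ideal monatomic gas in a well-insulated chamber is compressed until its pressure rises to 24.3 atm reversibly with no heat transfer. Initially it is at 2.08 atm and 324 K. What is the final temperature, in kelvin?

T₂ ≈ 866 K

Along an adiabat T P^((1−γ)/γ) is constant, so T₂ = T₁ (P₂/P₁)^((γ−1)/γ).
For a monatomic ideal gas γ = 5/3, so (γ−1)/γ = 2/5.
T₂ = 324 × (24.3/2.08)^(2/5) = 866.1 K.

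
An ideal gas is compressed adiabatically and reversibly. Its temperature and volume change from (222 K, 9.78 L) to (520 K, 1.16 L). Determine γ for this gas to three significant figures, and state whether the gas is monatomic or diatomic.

TV^(γ−1) = const ⇒ γ − 1 = ln(T₂/T₁) / ln(V₁/V₂).
γ = 1 + ln(520/222) / ln(9.78/1.16) = 1.399.
γ ≈ 1.40 is close to 7/5, so the gas is diatomic.

γ ≈ 1.40; diatomic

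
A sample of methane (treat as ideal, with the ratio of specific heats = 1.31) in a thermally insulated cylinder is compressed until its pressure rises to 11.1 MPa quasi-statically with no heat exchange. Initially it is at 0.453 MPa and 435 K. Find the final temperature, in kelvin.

T₂ ≈ 927 K

Along an adiabat T P^((1−γ)/γ) is constant, so T₂ = T₁ (P₂/P₁)^((γ−1)/γ).
T₂ = 435 × (11.1/0.453)^(0.237) = 927.3 K.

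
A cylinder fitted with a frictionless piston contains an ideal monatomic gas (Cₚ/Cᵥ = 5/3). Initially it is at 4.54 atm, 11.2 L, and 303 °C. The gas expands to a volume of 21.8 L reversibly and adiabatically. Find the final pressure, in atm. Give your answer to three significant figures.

P₂ ≈ 1.50 atm

Adiabatic: P₁V₁^γ = P₂V₂^γ ⇒ P₂ = P₁ (V₁/V₂)^γ.
P₂ = 4.54 × (11.2/21.8)^(5/3) = 1.496 atm.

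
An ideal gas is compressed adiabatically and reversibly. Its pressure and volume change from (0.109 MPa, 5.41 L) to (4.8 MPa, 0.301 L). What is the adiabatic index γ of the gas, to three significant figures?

PV^γ = const ⇒ γ = ln(P₂/P₁) / ln(V₁/V₂).
γ = ln(4.8/0.109) / ln(5.41/0.301) = 1.31.

γ ≈ 1.31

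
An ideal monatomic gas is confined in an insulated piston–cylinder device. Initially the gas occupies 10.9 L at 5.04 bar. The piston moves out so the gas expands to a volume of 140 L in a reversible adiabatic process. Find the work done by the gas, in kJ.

γ = 5/3 for a monatomic ideal gas.
P₂ = P₁(V₁/V₂)^γ = 5.04×(10.9/140)^(5/3) = 0.07155 bar.
For a reversible adiabat, W_by_gas = (P₁V₁ − P₂V₂)/(γ−1).
W_by = (504000×0.0109 − 7155×0.14) / (2/3) = 6738 J.

W ≈ 6.74 kJ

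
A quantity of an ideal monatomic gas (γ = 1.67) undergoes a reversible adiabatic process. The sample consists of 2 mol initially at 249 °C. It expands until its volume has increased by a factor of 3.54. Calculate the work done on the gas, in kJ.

W ≈ -7.40 kJ

Adiabatic: T₁V₁^(γ−1) = T₂V₂^(γ−1) ⇒ T₂ = T₁ (V₁/V₂)^(γ−1).
T₁ = 249 °C = 522.1 K.
T₂ = 522.1 × (1/3.54)^(0.67) = 223.9 K.
Q = 0, so ΔU = W_on_gas = nCᵥΔT with Cᵥ = R/(γ−1) = 12.41 J/(mol·K).
ΔU = 2 × 12.41 × (223.9 − 522.1) = -7403 J.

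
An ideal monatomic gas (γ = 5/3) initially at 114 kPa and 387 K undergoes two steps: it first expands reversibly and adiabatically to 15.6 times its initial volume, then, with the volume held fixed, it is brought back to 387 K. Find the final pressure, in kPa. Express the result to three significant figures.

P₃ ≈ 7.31 kPa

Adiabatic step (PV^γ = const): P₂ = 114×(1/15.6)^(5/3) = 1.17 kPa; T₂ = 387×(1/15.6)^(2/3) = 61.99 K.
Isochoric: P₃ = P₂(T₃/T₂) = 1.17 × (387/61.99) = 7.308 kPa.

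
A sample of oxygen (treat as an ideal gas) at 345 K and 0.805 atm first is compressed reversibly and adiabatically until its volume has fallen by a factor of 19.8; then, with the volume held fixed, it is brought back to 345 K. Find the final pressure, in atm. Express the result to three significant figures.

For a diatomic ideal gas γ = 7/5.
Adiabatic step (PV^γ = const): P₂ = 0.805×19.8^(7/5) = 52.62 atm; T₂ = 345×19.8^(2/5) = 1139 K.
Isochoric: P₃ = P₂(T₃/T₂) = 52.62 × (345/1139) = 15.94 atm.

P₃ ≈ 15.9 atm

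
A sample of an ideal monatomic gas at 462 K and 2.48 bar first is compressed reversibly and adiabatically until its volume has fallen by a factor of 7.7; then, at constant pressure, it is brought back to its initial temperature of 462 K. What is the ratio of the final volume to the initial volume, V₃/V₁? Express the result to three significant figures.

For a monatomic ideal gas γ = 5/3.
Adiabatic step: V₂/V₁ = 0.1299; T₂ = T₁·7.7^(2/3) = 1802 K.
Isobaric step: V₃/V₂ = T₃/T₂ = 462/1802.
V₃/V₁ = (V₂/V₁)(V₃/V₂) = 0.1299 × (462/1802) = 0.03331.

V₃/V₁ ≈ 0.0333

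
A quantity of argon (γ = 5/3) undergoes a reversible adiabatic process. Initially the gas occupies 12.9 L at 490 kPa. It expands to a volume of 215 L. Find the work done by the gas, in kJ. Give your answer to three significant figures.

P₂ = P₁(V₁/V₂)^γ = 490×(12.9/215)^(5/3) = 4.506 kPa.
For a reversible adiabat, W_by_gas = (P₁V₁ − P₂V₂)/(γ−1).
W_by = (490000×0.0129 − 4506×0.215) / (2/3) = 8028 J.

W ≈ 8.03 kJ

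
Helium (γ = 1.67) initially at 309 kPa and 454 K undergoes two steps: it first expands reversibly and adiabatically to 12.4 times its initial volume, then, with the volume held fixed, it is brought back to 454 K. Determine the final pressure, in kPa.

Adiabatic step (PV^γ = const): P₂ = 309×(1/12.4)^(1.67) = 4.613 kPa; T₂ = 454×(1/12.4)^(0.67) = 84.04 K.
Isochoric: P₃ = P₂(T₃/T₂) = 4.613 × (454/84.04) = 24.92 kPa.

P₃ ≈ 24.9 kPa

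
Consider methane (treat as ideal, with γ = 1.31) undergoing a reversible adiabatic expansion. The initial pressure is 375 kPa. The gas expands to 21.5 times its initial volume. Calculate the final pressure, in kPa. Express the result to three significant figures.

P₂ ≈ 6.74 kPa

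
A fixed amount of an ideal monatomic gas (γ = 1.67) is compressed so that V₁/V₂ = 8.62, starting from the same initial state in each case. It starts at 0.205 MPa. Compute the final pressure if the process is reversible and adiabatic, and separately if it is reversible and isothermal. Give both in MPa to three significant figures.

adiabatic: 7.48 MPa; isothermal: 1.77 MPa

Isothermal: P₂ = P₁(V₁/V₂) = 0.205×8.62 = 1.767 MPa.
Adiabatic: P₂ = P₁(V₁/V₂)^γ = 0.205×8.62^(1.67) = 7.483 MPa.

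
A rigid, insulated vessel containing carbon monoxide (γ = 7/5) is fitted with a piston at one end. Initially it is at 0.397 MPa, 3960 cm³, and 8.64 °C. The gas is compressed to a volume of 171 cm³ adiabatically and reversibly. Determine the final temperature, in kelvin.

T₂ ≈ 990 K

Adiabatic: T₁V₁^(γ−1) = T₂V₂^(γ−1) ⇒ T₂ = T₁ (V₁/V₂)^(γ−1).
T₁ = 8.64 °C = 281.8 K.
T₂ = 281.8 × (3960/171)^(2/5) = 990.4 K.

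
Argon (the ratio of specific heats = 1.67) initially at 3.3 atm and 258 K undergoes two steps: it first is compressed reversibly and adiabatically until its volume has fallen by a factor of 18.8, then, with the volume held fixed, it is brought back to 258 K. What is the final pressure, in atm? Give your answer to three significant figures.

P₃ ≈ 62.0 atm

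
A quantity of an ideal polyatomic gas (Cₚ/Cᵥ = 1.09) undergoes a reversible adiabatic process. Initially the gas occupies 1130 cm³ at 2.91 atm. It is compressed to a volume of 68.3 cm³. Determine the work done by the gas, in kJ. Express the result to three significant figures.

P₂ = P₁(V₁/V₂)^γ = 2.91×(1130/68.3)^(1.09) = 61.98 atm.
For a reversible adiabat, W_by_gas = (P₁V₁ − P₂V₂)/(γ−1).
W_by = (294900×0.00113 − 6.28×10^6×6.83×10^-5) / (0.09) = -1064 J.

W ≈ -1.06 kJ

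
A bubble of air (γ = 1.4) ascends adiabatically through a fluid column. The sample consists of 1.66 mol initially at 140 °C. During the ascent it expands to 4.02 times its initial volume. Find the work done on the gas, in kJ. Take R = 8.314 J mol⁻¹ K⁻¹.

Adiabatic: T₁V₁^(γ−1) = T₂V₂^(γ−1) ⇒ T₂ = T₁ (V₁/V₂)^(γ−1).
T₁ = 140 °C = 413.1 K.
T₂ = 413.1 × (1/4.02)^(0.4) = 236.8 K.
Q = 0, so ΔU = W_on_gas = nCᵥΔT with Cᵥ = R/(γ−1) = 20.79 J/(mol·K).
ΔU = 1.66 × 20.79 × (236.8 − 413.1) = -6084 J.

W ≈ -6.08 kJ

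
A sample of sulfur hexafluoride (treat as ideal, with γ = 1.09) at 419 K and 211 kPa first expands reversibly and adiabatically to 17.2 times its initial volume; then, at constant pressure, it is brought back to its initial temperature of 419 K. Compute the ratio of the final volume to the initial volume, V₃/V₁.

V₃/V₁ ≈ 22.2

Adiabatic step: V₂/V₁ = 17.2; T₂ = T₁·(1/17.2)^(0.09) = 324.4 K.
Isobaric step: V₃/V₂ = T₃/T₂ = 419/324.4.
V₃/V₁ = (V₂/V₁)(V₃/V₂) = 17.2 × (419/324.4) = 22.22.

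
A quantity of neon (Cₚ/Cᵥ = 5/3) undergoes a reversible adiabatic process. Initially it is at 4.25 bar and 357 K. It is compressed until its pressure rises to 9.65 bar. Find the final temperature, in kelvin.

T₂ ≈ 496 K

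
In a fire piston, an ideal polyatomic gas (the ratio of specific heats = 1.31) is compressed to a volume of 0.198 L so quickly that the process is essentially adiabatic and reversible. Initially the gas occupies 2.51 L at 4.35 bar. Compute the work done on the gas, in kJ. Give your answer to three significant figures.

P₂ = P₁(V₁/V₂)^γ = 4.35×(2.51/0.198)^(1.31) = 121.2 bar.
For a reversible adiabat, W_by_gas = (P₁V₁ − P₂V₂)/(γ−1).
W_by = (435000×0.00251 − 1.212×10^7×0.000198) / (0.31) = -4218 J.
W_on_gas = −W_by = 4218 J.

W ≈ 4.22 kJ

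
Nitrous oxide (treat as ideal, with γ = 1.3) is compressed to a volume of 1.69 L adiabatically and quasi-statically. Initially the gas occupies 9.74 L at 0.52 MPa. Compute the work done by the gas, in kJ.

P₂ = P₁(V₁/V₂)^γ = 0.52×(9.74/1.69)^(1.3) = 5.068 MPa.
For a reversible adiabat, W_by_gas = (P₁V₁ − P₂V₂)/(γ−1).
W_by = (520000×0.00974 − 5.068×10^6×0.00169) / (0.3) = -11670 J.

W ≈ -11.7 kJ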